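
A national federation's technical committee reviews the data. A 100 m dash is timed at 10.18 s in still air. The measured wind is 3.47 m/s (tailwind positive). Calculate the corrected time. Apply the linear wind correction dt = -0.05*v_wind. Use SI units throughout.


dt = -0.05 * v_wind = -0.05 * 3.47 = -0.1735 s
t_corrected = t_still + dt = 10.18 + (-0.1735)
t_corrected = 10.0065 s

10.0065 s


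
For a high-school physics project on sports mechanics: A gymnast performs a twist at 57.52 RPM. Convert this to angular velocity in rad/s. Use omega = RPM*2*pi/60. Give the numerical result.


omega = RPM * 2 * pi / 60
omega = 57.52 * 2 * 3.14159 / 60
omega = 361.4088 / 60 = 6.0235 rad/s

6.0235 rad/s


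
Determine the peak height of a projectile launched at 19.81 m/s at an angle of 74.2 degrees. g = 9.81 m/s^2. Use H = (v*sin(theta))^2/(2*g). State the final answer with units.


H = (v*sin(theta))^2 / (2*g)
vy = v*sin(theta) = 19.81 * sin(74.2 deg) = 19.0615 m/s
H = vy^2 / (2*g) = 363.3422 / (2*9.81)
H = 363.3422 / 19.62 = 18.519 m

18.519 m


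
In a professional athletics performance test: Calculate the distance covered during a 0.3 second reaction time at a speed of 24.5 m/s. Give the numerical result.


d = v * t
d = 24.5 * 0.3
d = 7.35 m

7.35 m


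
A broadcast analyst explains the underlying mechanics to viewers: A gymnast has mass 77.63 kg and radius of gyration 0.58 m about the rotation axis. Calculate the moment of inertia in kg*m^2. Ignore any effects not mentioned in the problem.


I = m * k^2
I = 77.63 * 0.58^2
I = 77.63 * 0.3364 = 26.1147 kg*m^2

26.1147 kg*m^2


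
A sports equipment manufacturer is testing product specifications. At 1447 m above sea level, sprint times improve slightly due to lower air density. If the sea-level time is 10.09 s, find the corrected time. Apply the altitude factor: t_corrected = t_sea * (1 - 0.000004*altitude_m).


Correction factor = 1 - 0.000004 * 1447 = 0.994212
t_corrected = t_sea * factor = 10.09 * 0.994212
t_corrected = 10.0316 s

10.0316 s


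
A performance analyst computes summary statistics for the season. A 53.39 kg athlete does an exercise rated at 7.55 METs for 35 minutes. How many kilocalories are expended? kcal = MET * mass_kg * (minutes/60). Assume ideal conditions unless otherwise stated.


kcal = MET * mass * time_hr
Convert time: 35 min = 0.5833 hr
kcal = 7.55 * 53.39 * 0.5833
kcal = 235.1385 kcal

235.1385 kcal


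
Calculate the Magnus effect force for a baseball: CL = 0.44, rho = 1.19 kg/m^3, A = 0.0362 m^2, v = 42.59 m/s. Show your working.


FM = 0.5 * CL * rho * A * v^2
FM = 0.5 * 0.44 * 1.19 * 0.0362 * 42.59^2
v^2 = 1813.9081
FM = 0.5 * 0.44 * 1.19 * 0.0362 * 1813.9081 = 17.1907 N

17.1907 N


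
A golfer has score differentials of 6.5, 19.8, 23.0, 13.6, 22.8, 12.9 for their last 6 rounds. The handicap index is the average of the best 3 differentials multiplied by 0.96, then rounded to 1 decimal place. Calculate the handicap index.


All differentials: 6.5, 19.8, 23.0, 13.6, 22.8, 12.9
Sorted: 6.5, 12.9, 13.6, 19.8, 22.8, 23.0
Best 3: 6.5, 12.9, 13.6
Average of best = 33 / 3 = 11
Raw index = 11 * 0.96 = 10.56
Handicap index = round(10.56, 1) = 10.6

10.6


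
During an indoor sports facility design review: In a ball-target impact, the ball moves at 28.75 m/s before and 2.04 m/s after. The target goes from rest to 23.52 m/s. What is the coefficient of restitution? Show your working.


e = (v2_after - v1_after) / (v1_before - v2_before)
Numerator = 23.52 - 2.04 = 21.48
Denominator = 28.75 - 0 = 28.75
e = 21.48 / 28.75 = 0.7471

0.7471


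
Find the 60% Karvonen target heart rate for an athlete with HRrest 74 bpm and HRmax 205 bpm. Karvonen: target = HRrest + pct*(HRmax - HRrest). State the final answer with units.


Target = HRrest + pct*(HRmax - HRrest)
Heart rate reserve = HRmax - HRrest = 205 - 74 = 131 bpm
Fraction = 60% = 0.6
Target = 74 + 0.6 * 131
Target = 74 + 78.6 = 152.6 bpm

152.6 bpm


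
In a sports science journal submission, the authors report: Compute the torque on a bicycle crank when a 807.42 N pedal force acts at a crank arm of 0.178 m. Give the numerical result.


tau = F * d
tau = 807.42 * 0.178
tau = 143.7208 N*m

143.7208 N*m


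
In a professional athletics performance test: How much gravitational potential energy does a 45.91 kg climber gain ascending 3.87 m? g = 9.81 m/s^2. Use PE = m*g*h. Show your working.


PE = m * g * h
PE = 45.91 * 9.81 * 3.87
PE = 450.3771 * 3.87 = 1742.9594 J

1742.9594 J


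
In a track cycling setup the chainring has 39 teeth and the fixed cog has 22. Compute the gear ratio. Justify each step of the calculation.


GR = front_teeth / rear_teeth
GR = 39 / 22
GR = 1.7727

1.7727


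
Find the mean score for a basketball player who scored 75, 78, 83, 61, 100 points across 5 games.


Average = sum / n
Sum = 397
Average = 397 / 5 = 79.4

79.4


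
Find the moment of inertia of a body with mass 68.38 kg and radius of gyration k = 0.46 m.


I = m * k^2
I = 68.38 * 0.46^2
I = 68.38 * 0.2116 = 14.4692 kg*m^2

14.4692 kg*m^2


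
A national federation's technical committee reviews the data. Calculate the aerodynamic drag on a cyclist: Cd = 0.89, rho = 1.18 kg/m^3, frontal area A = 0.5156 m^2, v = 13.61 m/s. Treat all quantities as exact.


Fd = 0.5 * Cd * rho * A * v^2
Fd = 0.5 * 0.89 * 1.18 * 0.5156 * 13.61^2
v^2 = 185.2321
Fd = 0.5 * 0.89 * 1.18 * 0.5156 * 185.2321 = 50.15 N

50.15 N


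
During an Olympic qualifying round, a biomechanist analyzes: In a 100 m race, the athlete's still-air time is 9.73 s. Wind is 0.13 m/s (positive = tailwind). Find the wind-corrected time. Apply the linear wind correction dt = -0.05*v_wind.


dt = -0.05 * v_wind = -0.05 * 0.13 = -0.0065 s
t_corrected = t_still + dt = 9.73 + (-0.0065)
t_corrected = 9.7235 s

9.7235 s


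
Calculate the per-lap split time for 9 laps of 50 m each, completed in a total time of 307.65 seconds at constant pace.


Split time = total_time / n_laps = 307.65 / 9
Split time = 34.1833 s per lap

34.1833 s


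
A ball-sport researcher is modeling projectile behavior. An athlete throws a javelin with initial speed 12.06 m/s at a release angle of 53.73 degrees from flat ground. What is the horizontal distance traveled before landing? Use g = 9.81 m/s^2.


R = v^2 * sin(2*theta) / g
Convert angle to radians: theta = 53.73 deg = 0.9378 rad
sin(2*theta) = sin(1.8755) = 0.9539
R = 12.06^2 * 0.9539 / 9.81
R = 145.4436 * 0.9539 / 9.81 = 14.143 m

14.143 m


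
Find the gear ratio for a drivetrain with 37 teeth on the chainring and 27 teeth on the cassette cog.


GR = front_teeth / rear_teeth
GR = 37 / 27
GR = 1.3704

1.3704


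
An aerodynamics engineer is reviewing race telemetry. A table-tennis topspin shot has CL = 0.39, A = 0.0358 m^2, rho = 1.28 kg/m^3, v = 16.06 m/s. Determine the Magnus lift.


FM = 0.5 * CL * rho * A * v^2
FM = 0.5 * 0.39 * 1.28 * 0.0358 * 16.06^2
v^2 = 257.9236
FM = 0.5 * 0.39 * 1.28 * 0.0358 * 257.9236 = 2.3047 N

2.3047 N


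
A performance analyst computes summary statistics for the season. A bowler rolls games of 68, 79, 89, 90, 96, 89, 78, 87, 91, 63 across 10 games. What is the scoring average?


Average = sum / n
Sum = 830
Average = 830 / 10 = 83

83


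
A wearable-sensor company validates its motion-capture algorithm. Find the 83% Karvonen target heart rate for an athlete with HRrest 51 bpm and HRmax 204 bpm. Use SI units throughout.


Target = HRrest + pct*(HRmax - HRrest)
Heart rate reserve = HRmax - HRrest = 204 - 51 = 153 bpm
Fraction = 83% = 0.83
Target = 51 + 0.83 * 153
Target = 51 + 126.99 = 177.99 bpm

177.99 bpm


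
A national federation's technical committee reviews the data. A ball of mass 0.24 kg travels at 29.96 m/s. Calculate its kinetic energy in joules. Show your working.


KE = 0.5 * m * v^2
KE = 0.5 * 0.24 * 29.96^2
KE = 0.5 * 0.24 * 897.6016 = 107.7122 J

107.7122 J


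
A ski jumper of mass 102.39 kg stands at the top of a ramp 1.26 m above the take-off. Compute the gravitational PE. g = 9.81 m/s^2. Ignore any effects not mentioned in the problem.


PE = m * g * h
PE = 102.39 * 9.81 * 1.26
PE = 1004.4459 * 1.26 = 1265.6018 J

1265.6018 J


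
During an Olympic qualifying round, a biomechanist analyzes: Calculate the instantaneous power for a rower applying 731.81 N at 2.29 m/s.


P = F * v
P = 731.81 * 2.29
P = 1675.8449 W

1675.8449 W


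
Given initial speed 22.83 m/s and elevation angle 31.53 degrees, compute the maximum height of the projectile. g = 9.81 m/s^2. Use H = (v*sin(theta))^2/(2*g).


H = (v*sin(theta))^2 / (2*g)
vy = v*sin(theta) = 22.83 * sin(31.53 deg) = 11.9388 m/s
H = vy^2 / (2*g) = 142.5357 / (2*9.81)
H = 142.5357 / 19.62 = 7.2648 m

7.2648 m


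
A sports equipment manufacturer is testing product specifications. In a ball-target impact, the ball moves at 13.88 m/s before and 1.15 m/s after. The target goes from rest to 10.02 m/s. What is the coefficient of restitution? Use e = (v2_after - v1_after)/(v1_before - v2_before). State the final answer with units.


e = (v2_after - v1_after) / (v1_before - v2_before)
Numerator = 10.02 - 1.15 = 8.87
Denominator = 13.88 - 0 = 13.88
e = 8.87 / 13.88 = 0.639

0.639


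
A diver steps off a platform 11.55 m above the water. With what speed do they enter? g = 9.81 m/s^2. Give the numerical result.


v = sqrt(2 * g * h)
v = sqrt(2 * 9.81 * 11.55)
v = sqrt(226.611) = 15.0536 m/s

15.0536 m/s


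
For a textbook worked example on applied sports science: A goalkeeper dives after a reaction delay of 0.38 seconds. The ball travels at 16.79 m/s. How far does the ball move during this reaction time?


d = v * t
d = 16.79 * 0.38
d = 6.3802 m

6.3802 m


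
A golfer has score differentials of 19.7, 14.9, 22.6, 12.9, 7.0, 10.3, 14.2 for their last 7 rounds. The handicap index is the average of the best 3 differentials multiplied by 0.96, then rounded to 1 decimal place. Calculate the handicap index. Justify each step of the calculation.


All differentials: 19.7, 14.9, 22.6, 12.9, 7.0, 10.3, 14.2
Sorted: 7.0, 10.3, 12.9, 14.2, 14.9, 19.7, 22.6
Best 3: 7.0, 10.3, 12.9
Average of best = 30.2 / 3 = 10.0667
Raw index = 10.0667 * 0.96 = 9.664
Handicap index = round(9.664, 1) = 9.7

9.7


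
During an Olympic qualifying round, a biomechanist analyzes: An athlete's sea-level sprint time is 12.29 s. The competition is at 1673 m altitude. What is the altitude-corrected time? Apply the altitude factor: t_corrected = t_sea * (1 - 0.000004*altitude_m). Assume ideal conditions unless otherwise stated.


Correction factor = 1 - 0.000004 * 1673 = 0.993308
t_corrected = t_sea * factor = 12.29 * 0.993308
t_corrected = 12.2078 s

12.2078 s


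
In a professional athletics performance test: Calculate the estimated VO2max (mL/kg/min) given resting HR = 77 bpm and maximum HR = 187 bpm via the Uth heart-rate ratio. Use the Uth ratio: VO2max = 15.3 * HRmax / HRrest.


VO2max = 15.3 * HRmax / HRrest
VO2max = 15.3 * 187 / 77
VO2max = 2861.1 / 77 = 37.1571 mL/kg/min

37.1571 mL/kg/min


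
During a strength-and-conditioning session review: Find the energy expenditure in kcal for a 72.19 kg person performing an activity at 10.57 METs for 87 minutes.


kcal = MET * mass * time_hr
Convert time: 87 min = 1.45 hr
kcal = 10.57 * 72.19 * 1.45
kcal = 1106.42 kcal

1106.42 kcal


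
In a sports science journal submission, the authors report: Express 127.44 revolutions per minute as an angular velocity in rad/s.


omega = RPM * 2 * pi / 60
omega = 127.44 * 2 * 3.14159 / 60
omega = 800.7291 / 60 = 13.3455 rad/s

13.3455 rad/s


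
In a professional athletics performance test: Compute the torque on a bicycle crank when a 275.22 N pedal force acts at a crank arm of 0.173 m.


tau = F * d
tau = 275.22 * 0.173
tau = 47.6131 N*m

47.6131 N*m


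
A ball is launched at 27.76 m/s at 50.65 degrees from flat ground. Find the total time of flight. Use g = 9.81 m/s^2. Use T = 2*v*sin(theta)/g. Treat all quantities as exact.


T = 2*v*sin(theta)/g
sin(theta) = sin(50.65 deg) = 0.7733
T = 2*27.76*0.7733 / 9.81
T = 42.9329 / 9.81 = 4.3764 s

4.3764 s


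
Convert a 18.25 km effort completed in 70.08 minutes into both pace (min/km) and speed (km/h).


Pace = time / distance = 70.08 min / 18.25 km = 3.84 min/km
Speed = distance / time_in_hours = 18.25 / 1.168 hr
Speed = 15.625 km/h

3.84 min/km, 15.625 km/h


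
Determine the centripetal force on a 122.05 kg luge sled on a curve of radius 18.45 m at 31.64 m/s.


Fc = m * v^2 / r
v^2 = 31.64^2 = 1001.0896
Fc = 122.05 * 1001.0896 / 18.45
Fc = 122182.9857 / 18.45 = 6622.384 N

6622.384 N


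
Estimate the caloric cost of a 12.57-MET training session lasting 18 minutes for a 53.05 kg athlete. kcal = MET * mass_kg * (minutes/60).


kcal = MET * mass * time_hr
Convert time: 18 min = 0.3 hr
kcal = 12.57 * 53.05 * 0.3
kcal = 200.0515 kcal

200.0515 kcal


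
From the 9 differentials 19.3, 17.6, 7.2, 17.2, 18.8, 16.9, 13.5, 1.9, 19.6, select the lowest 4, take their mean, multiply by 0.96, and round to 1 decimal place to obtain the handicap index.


All differentials: 19.3, 17.6, 7.2, 17.2, 18.8, 16.9, 13.5, 1.9, 19.6
Sorted: 1.9, 7.2, 13.5, 16.9, 17.2, 17.6, 18.8, 19.3, 19.6
Best 4: 1.9, 7.2, 13.5, 16.9
Average of best = 39.5 / 4 = 9.875
Raw index = 9.875 * 0.96 = 9.48
Handicap index = round(9.48, 1) = 9.5

9.5


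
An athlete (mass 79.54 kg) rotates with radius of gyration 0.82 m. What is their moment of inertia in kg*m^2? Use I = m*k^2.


I = m * k^2
I = 79.54 * 0.82^2
I = 79.54 * 0.6724 = 53.4827 kg*m^2

53.4827 kg*m^2


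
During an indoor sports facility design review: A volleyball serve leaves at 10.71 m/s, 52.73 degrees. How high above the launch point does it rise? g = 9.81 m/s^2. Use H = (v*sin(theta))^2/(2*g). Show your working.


H = (v*sin(theta))^2 / (2*g)
vy = v*sin(theta) = 10.71 * sin(52.73 deg) = 8.5229 m/s
H = vy^2 / (2*g) = 72.6401 / (2*9.81)
H = 72.6401 / 19.62 = 3.7024 m

3.7024 m


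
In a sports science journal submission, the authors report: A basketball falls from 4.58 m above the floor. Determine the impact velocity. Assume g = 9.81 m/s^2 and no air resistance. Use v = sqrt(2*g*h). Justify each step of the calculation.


v = sqrt(2 * g * h)
v = sqrt(2 * 9.81 * 4.58)
v = sqrt(89.8596) = 9.4794 m/s

9.4794 m/s


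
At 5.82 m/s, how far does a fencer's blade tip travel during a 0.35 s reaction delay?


d = v * t
d = 5.82 * 0.35
d = 2.037 m

2.037 m


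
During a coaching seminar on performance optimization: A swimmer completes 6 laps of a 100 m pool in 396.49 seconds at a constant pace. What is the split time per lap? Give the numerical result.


Split time = total_time / n_laps = 396.49 / 6
Split time = 66.0817 s per lap

66.0817 s


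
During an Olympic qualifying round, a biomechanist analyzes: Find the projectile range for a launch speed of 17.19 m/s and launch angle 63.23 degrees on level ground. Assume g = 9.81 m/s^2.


R = v^2 * sin(2*theta) / g
Convert angle to radians: theta = 63.23 deg = 1.1036 rad
sin(2*theta) = sin(2.2071) = 0.8043
R = 17.19^2 * 0.8043 / 9.81
R = 295.4961 * 0.8043 / 9.81 = 24.2262 m

24.2262 m


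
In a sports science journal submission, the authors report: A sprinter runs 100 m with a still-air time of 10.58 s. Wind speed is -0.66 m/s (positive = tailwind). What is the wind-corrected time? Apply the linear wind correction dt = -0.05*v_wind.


dt = -0.05 * v_wind = -0.05 * -0.66 = 0.033 s
t_corrected = t_still + dt = 10.58 + (0.033)
t_corrected = 10.613 s

10.613 s


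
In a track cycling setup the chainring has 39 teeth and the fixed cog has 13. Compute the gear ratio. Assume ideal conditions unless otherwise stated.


GR = front_teeth / rear_teeth
GR = 39 / 13
GR = 3

3


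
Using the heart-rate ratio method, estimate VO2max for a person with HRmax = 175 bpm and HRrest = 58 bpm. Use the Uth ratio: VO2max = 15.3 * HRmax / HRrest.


VO2max = 15.3 * HRmax / HRrest
VO2max = 15.3 * 175 / 58
VO2max = 2677.5 / 58 = 46.1638 mL/kg/min

46.1638 mL/kg/min


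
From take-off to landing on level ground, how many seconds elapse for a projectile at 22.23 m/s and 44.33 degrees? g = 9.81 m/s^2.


T = 2*v*sin(theta)/g
sin(theta) = sin(44.33 deg) = 0.6988
T = 2*22.23*0.6988 / 9.81
T = 31.0682 / 9.81 = 3.167 s

3.167 s


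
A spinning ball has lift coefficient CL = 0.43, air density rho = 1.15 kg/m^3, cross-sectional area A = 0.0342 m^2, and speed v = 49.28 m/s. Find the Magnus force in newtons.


FM = 0.5 * CL * rho * A * v^2
FM = 0.5 * 0.43 * 1.15 * 0.0342 * 49.28^2
v^2 = 2428.5184
FM = 0.5 * 0.43 * 1.15 * 0.0342 * 2428.5184 = 20.5354 N

20.5354 N


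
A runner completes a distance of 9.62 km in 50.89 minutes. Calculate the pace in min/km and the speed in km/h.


Pace = time / distance = 50.89 min / 9.62 km = 5.29 min/km
Speed = distance / time_in_hours = 9.62 / 0.8482 hr
Speed = 11.3421 km/h

5.29 min/km, 11.3421 km/h


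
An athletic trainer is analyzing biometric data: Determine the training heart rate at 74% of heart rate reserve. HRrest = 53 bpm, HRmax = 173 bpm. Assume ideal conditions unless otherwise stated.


Target = HRrest + pct*(HRmax - HRrest)
Heart rate reserve = HRmax - HRrest = 173 - 53 = 120 bpm
Fraction = 74% = 0.74
Target = 53 + 0.74 * 120
Target = 53 + 88.8 = 141.8 bpm

141.8 bpm


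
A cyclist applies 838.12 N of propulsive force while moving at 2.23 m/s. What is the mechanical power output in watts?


P = F * v
P = 838.12 * 2.23
P = 1869.0076 W

1869.0076 W


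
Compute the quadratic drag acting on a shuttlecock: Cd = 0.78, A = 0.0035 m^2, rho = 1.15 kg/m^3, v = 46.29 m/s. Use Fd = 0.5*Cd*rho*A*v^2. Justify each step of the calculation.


Fd = 0.5 * Cd * rho * A * v^2
Fd = 0.5 * 0.78 * 1.15 * 0.0035 * 46.29^2
v^2 = 2142.7641
Fd = 0.5 * 0.78 * 1.15 * 0.0035 * 2142.7641 = 3.3636 N

3.3636 N


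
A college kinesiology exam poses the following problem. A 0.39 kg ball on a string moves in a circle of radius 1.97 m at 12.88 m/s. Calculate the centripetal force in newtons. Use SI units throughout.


Fc = m * v^2 / r
v^2 = 12.88^2 = 165.8944
Fc = 0.39 * 165.8944 / 1.97
Fc = 64.6988 / 1.97 = 32.842 N

32.842 N


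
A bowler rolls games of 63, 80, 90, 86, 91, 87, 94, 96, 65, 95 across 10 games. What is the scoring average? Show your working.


Average = sum / n
Sum = 847
Average = 847 / 10 = 84.7

84.7


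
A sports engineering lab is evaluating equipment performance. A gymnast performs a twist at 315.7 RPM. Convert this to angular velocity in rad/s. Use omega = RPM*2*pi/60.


omega = RPM * 2 * pi / 60
omega = 315.7 * 2 * 3.14159 / 60
omega = 1983.6016 / 60 = 33.06 rad/s

33.06 rad/s


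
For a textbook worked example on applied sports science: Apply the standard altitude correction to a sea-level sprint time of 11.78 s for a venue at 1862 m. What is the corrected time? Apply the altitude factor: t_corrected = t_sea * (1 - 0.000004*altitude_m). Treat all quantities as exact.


Correction factor = 1 - 0.000004 * 1862 = 0.992552
t_corrected = t_sea * factor = 11.78 * 0.992552
t_corrected = 11.6923 s

11.6923 s


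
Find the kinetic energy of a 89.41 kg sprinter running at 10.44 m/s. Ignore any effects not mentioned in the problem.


KE = 0.5 * m * v^2
KE = 0.5 * 89.41 * 10.44^2
KE = 0.5 * 89.41 * 108.9936 = 4872.5589 J

4872.5589 J


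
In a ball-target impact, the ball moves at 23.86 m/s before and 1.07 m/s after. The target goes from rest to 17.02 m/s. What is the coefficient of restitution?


e = (v2_after - v1_after) / (v1_before - v2_before)
Numerator = 17.02 - 1.07 = 15.95
Denominator = 23.86 - 0 = 23.86
e = 15.95 / 23.86 = 0.6685

0.6685


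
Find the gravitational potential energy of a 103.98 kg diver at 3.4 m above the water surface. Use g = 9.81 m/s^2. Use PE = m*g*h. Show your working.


PE = m * g * h
PE = 103.98 * 9.81 * 3.4
PE = 1020.0438 * 3.4 = 3468.1489 J

3468.1489 J


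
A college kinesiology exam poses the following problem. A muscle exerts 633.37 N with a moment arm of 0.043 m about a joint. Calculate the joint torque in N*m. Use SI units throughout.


tau = F * d
tau = 633.37 * 0.043
tau = 27.2349 N*m

27.2349 N*m


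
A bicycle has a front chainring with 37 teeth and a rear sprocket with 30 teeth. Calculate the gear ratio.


GR = front_teeth / rear_teeth
GR = 37 / 30
GR = 1.2333

1.2333


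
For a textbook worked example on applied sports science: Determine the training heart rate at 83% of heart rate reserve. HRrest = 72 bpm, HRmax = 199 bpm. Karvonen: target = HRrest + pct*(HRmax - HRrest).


Target = HRrest + pct*(HRmax - HRrest)
Heart rate reserve = HRmax - HRrest = 199 - 72 = 127 bpm
Fraction = 83% = 0.83
Target = 72 + 0.83 * 127
Target = 72 + 105.41 = 177.41 bpm

177.41 bpm


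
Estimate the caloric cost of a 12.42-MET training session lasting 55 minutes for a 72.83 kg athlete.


kcal = MET * mass * time_hr
Convert time: 55 min = 0.9167 hr
kcal = 12.42 * 72.83 * 0.9167
kcal = 829.1695 kcal

829.1695 kcal


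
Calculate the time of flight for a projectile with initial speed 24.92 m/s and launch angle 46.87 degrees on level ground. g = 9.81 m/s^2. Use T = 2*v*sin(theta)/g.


T = 2*v*sin(theta)/g
sin(theta) = sin(46.87 deg) = 0.7298
T = 2*24.92*0.7298 / 9.81
T = 36.3735 / 9.81 = 3.7078 s

3.7078 s


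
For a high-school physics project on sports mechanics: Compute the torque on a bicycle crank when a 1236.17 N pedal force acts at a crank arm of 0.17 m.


tau = F * d
tau = 1236.17 * 0.17
tau = 210.1489 N*m

210.1489 N*m


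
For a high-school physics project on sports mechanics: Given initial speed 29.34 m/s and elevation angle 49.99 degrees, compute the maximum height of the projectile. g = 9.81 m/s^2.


H = (v*sin(theta))^2 / (2*g)
vy = v*sin(theta) = 29.34 * sin(49.99 deg) = 22.4725 m/s
H = vy^2 / (2*g) = 505.0111 / (2*9.81)
H = 505.0111 / 19.62 = 25.7396 m

25.7396 m


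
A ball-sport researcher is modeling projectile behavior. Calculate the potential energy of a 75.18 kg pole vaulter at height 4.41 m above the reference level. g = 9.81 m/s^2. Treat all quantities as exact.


PE = m * g * h
PE = 75.18 * 9.81 * 4.41
PE = 737.5158 * 4.41 = 3252.4447 J

3252.4447 J


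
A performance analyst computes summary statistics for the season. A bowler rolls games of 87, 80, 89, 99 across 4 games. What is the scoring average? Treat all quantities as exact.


Average = sum / n
Sum = 355
Average = 355 / 4 = 88.75

88.75


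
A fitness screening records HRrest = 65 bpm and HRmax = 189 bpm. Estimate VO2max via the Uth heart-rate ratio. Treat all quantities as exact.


VO2max = 15.3 * HRmax / HRrest
VO2max = 15.3 * 189 / 65
VO2max = 2891.7 / 65 = 44.4877 mL/kg/min

44.4877 mL/kg/min


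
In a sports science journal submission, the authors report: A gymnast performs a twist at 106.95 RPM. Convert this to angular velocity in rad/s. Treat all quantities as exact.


omega = RPM * 2 * pi / 60
omega = 106.95 * 2 * 3.14159 / 60
omega = 671.9867 / 60 = 11.1998 rad/s

11.1998 rad/s


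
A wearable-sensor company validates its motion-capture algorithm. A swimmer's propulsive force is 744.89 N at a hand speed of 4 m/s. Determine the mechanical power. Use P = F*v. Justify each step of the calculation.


P = F * v
P = 744.89 * 4
P = 2979.56 W

2979.56 W


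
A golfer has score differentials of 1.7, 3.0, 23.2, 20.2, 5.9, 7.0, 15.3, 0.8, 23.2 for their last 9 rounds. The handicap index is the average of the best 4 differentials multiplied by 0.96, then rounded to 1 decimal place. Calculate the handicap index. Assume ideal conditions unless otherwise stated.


All differentials: 1.7, 3.0, 23.2, 20.2, 5.9, 7.0, 15.3, 0.8, 23.2
Sorted: 0.8, 1.7, 3.0, 5.9, 7.0, 15.3, 20.2, 23.2, 23.2
Best 4: 0.8, 1.7, 3.0, 5.9
Average of best = 11.4 / 4 = 2.85
Raw index = 2.85 * 0.96 = 2.736
Handicap index = round(2.736, 1) = 2.7

2.7


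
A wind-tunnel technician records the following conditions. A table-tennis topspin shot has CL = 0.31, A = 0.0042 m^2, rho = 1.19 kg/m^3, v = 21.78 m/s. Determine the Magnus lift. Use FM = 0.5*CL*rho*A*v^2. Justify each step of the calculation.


FM = 0.5 * CL * rho * A * v^2
FM = 0.5 * 0.31 * 1.19 * 0.0042 * 21.78^2
v^2 = 474.3684
FM = 0.5 * 0.31 * 1.19 * 0.0042 * 474.3684 = 0.3675 N

0.3675 N


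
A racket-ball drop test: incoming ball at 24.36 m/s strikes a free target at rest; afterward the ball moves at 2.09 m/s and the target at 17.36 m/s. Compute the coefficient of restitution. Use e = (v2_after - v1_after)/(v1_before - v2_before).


e = (v2_after - v1_after) / (v1_before - v2_before)
Numerator = 17.36 - 2.09 = 15.27
Denominator = 24.36 - 0 = 24.36
e = 15.27 / 24.36 = 0.6268

0.6268


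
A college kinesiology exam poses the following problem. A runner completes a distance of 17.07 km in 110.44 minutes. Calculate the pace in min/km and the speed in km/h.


Pace = time / distance = 110.44 min / 17.07 km = 6.4698 min/km
Speed = distance / time_in_hours = 17.07 / 1.8407 hr
Speed = 9.2738 km/h

6.4698 min/km, 9.2738 km/h


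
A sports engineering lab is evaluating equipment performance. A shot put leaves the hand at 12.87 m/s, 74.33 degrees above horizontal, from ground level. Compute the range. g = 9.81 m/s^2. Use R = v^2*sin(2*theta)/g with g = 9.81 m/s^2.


R = v^2 * sin(2*theta) / g
Convert angle to radians: theta = 74.33 deg = 1.2973 rad
sin(2*theta) = sin(2.5946) = 0.5201
R = 12.87^2 * 0.5201 / 9.81
R = 165.6369 * 0.5201 / 9.81 = 8.7819 m

8.7819 m


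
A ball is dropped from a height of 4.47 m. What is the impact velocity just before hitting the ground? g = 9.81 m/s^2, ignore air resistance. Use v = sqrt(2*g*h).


v = sqrt(2 * g * h)
v = sqrt(2 * 9.81 * 4.47)
v = sqrt(87.7014) = 9.3649 m/s

9.3649 m/s


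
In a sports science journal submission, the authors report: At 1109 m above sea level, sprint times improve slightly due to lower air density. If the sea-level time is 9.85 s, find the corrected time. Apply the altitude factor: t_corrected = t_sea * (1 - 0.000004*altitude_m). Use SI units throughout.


Correction factor = 1 - 0.000004 * 1109 = 0.995564
t_corrected = t_sea * factor = 9.85 * 0.995564
t_corrected = 9.8063 s

9.8063 s


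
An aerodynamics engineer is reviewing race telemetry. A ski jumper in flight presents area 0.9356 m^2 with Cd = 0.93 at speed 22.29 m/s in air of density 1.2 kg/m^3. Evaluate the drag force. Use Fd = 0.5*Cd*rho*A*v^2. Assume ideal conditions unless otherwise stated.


Fd = 0.5 * Cd * rho * A * v^2
Fd = 0.5 * 0.93 * 1.2 * 0.9356 * 22.29^2
v^2 = 496.8441
Fd = 0.5 * 0.93 * 1.2 * 0.9356 * 496.8441 = 259.3848 N

259.3848 N


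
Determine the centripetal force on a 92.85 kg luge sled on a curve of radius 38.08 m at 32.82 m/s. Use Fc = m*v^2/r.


Fc = m * v^2 / r
v^2 = 32.82^2 = 1077.1524
Fc = 92.85 * 1077.1524 / 38.08
Fc = 100013.6003 / 38.08 = 2626.4076 N

2626.4076 N


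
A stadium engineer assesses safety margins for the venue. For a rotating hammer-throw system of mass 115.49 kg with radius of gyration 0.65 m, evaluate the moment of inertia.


I = m * k^2
I = 115.49 * 0.65^2
I = 115.49 * 0.4225 = 48.7945 kg*m^2

48.7945 kg*m^2


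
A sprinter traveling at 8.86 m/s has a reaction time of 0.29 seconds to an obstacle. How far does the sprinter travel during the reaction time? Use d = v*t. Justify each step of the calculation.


d = v * t
d = 8.86 * 0.29
d = 2.5694 m

2.5694 m


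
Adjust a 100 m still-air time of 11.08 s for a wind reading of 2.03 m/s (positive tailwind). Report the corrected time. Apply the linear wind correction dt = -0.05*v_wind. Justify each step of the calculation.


dt = -0.05 * v_wind = -0.05 * 2.03 = -0.1015 s
t_corrected = t_still + dt = 11.08 + (-0.1015)
t_corrected = 10.9785 s

10.9785 s


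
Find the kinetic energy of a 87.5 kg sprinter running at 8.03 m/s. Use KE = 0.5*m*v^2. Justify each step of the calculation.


KE = 0.5 * m * v^2
KE = 0.5 * 87.5 * 8.03^2
KE = 0.5 * 87.5 * 64.4809 = 2821.0394 J

2821.0394 J


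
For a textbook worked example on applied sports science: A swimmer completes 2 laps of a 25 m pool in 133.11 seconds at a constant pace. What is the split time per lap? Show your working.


Split time = total_time / n_laps = 133.11 / 2
Split time = 66.555 s per lap

66.555 s


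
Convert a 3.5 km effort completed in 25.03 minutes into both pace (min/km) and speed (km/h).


Pace = time / distance = 25.03 min / 3.5 km = 7.1514 min/km
Speed = distance / time_in_hours = 3.5 / 0.4172 hr
Speed = 8.3899 km/h

7.1514 min/km, 8.3899 km/h


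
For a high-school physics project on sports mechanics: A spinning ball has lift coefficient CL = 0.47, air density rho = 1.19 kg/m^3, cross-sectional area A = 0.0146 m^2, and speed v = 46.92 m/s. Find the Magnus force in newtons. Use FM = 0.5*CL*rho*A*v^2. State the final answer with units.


FM = 0.5 * CL * rho * A * v^2
FM = 0.5 * 0.47 * 1.19 * 0.0146 * 46.92^2
v^2 = 2201.4864
FM = 0.5 * 0.47 * 1.19 * 0.0146 * 2201.4864 = 8.9884 N

8.9884 N


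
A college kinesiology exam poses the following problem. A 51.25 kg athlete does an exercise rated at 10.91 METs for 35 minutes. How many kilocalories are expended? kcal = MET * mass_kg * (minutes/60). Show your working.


kcal = MET * mass * time_hr
Convert time: 35 min = 0.5833 hr
kcal = 10.91 * 51.25 * 0.5833
kcal = 326.1635 kcal

326.1635 kcal


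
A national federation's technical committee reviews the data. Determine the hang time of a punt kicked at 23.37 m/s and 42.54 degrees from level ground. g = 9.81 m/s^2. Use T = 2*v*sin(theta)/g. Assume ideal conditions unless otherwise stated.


T = 2*v*sin(theta)/g
sin(theta) = sin(42.54 deg) = 0.6761
T = 2*23.37*0.6761 / 9.81
T = 31.6011 / 9.81 = 3.2213 s

3.2213 s


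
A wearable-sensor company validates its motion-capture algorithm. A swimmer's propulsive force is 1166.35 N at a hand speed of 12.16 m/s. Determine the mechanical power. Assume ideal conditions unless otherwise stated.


P = F * v
P = 1166.35 * 12.16
P = 14182.816 W

14182.816 W


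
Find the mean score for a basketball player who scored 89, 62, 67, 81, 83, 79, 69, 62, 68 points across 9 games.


Average = sum / n
Sum = 660
Average = 660 / 9 = 73.3333

73.3333


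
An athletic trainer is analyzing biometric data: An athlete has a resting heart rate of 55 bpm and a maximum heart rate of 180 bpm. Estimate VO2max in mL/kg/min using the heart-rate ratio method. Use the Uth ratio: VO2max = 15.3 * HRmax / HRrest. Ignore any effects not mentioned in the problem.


VO2max = 15.3 * HRmax / HRrest
VO2max = 15.3 * 180 / 55
VO2max = 2754 / 55 = 50.0727 mL/kg/min

50.0727 mL/kg/min


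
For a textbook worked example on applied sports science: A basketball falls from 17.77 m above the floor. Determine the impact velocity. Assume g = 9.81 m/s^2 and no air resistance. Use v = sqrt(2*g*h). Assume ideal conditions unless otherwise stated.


v = sqrt(2 * g * h)
v = sqrt(2 * 9.81 * 17.77)
v = sqrt(348.6474) = 18.6721 m/s

18.6721 m/s


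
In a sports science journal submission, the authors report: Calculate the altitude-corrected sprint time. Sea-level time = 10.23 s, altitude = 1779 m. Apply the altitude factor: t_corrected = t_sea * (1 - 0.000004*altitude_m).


Correction factor = 1 - 0.000004 * 1779 = 0.992884
t_corrected = t_sea * factor = 10.23 * 0.992884
t_corrected = 10.1572 s

10.1572 s


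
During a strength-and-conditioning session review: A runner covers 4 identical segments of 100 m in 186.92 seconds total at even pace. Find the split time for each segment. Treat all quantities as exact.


Split time = total_time / n_laps = 186.92 / 4
Split time = 46.73 s per lap

46.73 s


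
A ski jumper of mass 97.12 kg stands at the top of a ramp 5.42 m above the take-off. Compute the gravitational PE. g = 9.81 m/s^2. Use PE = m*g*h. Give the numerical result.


PE = m * g * h
PE = 97.12 * 9.81 * 5.42
PE = 952.7472 * 5.42 = 5163.8898 J

5163.8898 J


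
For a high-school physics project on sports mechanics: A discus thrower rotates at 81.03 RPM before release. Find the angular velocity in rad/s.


omega = RPM * 2 * pi / 60
omega = 81.03 * 2 * 3.14159 / 60
omega = 509.1265 / 60 = 8.4854 rad/s

8.4854 rad/s


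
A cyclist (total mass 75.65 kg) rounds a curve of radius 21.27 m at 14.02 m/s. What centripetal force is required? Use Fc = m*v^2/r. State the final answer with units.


Fc = m * v^2 / r
v^2 = 14.02^2 = 196.5604
Fc = 75.65 * 196.5604 / 21.27
Fc = 14869.7943 / 21.27 = 699.0971 N

699.0971 N


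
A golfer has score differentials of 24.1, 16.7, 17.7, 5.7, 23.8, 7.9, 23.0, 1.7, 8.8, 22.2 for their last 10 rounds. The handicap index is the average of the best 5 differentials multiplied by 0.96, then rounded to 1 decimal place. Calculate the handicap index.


All differentials: 24.1, 16.7, 17.7, 5.7, 23.8, 7.9, 23.0, 1.7, 8.8, 22.2
Sorted: 1.7, 5.7, 7.9, 8.8, 16.7, 17.7, 22.2, 23.0, 23.8, 24.1
Best 5: 1.7, 5.7, 7.9, 8.8, 16.7
Average of best = 40.8 / 5 = 8.16
Raw index = 8.16 * 0.96 = 7.8336
Handicap index = round(7.8336, 1) = 7.8

7.8


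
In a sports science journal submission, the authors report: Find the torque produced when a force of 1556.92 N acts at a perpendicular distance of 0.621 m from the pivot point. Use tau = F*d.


tau = F * d
tau = 1556.92 * 0.621
tau = 966.8473 N*m

966.8473 N*m


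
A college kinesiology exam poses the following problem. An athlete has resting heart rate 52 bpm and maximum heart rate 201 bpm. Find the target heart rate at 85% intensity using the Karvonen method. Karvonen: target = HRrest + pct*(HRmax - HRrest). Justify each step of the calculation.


Target = HRrest + pct*(HRmax - HRrest)
Heart rate reserve = HRmax - HRrest = 201 - 52 = 149 bpm
Fraction = 85% = 0.85
Target = 52 + 0.85 * 149
Target = 52 + 126.65 = 178.65 bpm

178.65 bpm


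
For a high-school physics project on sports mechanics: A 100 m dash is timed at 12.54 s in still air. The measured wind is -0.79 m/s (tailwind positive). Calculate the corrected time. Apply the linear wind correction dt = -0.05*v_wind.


dt = -0.05 * v_wind = -0.05 * -0.79 = 0.0395 s
t_corrected = t_still + dt = 12.54 + (0.0395)
t_corrected = 12.5795 s

12.5795 s


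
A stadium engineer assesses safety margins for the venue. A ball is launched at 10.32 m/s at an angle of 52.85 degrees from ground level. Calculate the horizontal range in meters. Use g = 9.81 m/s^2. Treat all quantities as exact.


R = v^2 * sin(2*theta) / g
Convert angle to radians: theta = 52.85 deg = 0.9224 rad
sin(2*theta) = sin(1.8448) = 0.9627
R = 10.32^2 * 0.9627 / 9.81
R = 106.5024 * 0.9627 / 9.81 = 10.4515 m

10.4515 m


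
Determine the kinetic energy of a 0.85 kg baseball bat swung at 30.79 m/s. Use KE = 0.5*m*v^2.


KE = 0.5 * m * v^2
KE = 0.5 * 0.85 * 30.79^2
KE = 0.5 * 0.85 * 948.0241 = 402.9102 J

402.9102 J


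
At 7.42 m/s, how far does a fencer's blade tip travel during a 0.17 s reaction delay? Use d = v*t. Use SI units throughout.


d = v * t
d = 7.42 * 0.17
d = 1.2614 m

1.2614 m


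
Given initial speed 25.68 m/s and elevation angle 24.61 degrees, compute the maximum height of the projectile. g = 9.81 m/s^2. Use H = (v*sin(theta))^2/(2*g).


H = (v*sin(theta))^2 / (2*g)
vy = v*sin(theta) = 25.68 * sin(24.61 deg) = 10.6942 m/s
H = vy^2 / (2*g) = 114.3652 / (2*9.81)
H = 114.3652 / 19.62 = 5.829 m

5.829 m


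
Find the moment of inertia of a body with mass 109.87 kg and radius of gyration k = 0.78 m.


I = m * k^2
I = 109.87 * 0.78^2
I = 109.87 * 0.6084 = 66.8449 kg*m^2

66.8449 kg*m^2


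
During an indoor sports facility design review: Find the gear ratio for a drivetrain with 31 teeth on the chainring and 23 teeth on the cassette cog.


GR = front_teeth / rear_teeth
GR = 31 / 23
GR = 1.3478

1.3478


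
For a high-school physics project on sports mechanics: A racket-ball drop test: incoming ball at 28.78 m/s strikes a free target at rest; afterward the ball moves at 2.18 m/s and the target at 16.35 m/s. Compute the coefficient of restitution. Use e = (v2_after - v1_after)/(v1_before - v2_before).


e = (v2_after - v1_after) / (v1_before - v2_before)
Numerator = 16.35 - 2.18 = 14.17
Denominator = 28.78 - 0 = 28.78
e = 14.17 / 28.78 = 0.4924

0.4924


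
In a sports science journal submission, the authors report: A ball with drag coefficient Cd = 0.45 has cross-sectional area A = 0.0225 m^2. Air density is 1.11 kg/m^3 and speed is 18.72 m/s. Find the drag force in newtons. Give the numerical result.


Fd = 0.5 * Cd * rho * A * v^2
Fd = 0.5 * 0.45 * 1.11 * 0.0225 * 18.72^2
v^2 = 350.4384
Fd = 0.5 * 0.45 * 1.11 * 0.0225 * 350.4384 = 1.9692 N

1.9692 N


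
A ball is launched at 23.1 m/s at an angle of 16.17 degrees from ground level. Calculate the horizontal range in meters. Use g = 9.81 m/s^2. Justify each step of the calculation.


R = v^2 * sin(2*theta) / g
Convert angle to radians: theta = 16.17 deg = 0.2822 rad
sin(2*theta) = sin(0.5644) = 0.5349
R = 23.1^2 * 0.5349 / 9.81
R = 533.61 * 0.5349 / 9.81 = 29.0979 m

29.0979 m


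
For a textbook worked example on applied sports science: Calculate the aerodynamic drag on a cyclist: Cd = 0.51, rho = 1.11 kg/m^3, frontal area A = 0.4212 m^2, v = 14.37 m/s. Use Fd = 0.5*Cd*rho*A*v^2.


Fd = 0.5 * Cd * rho * A * v^2
Fd = 0.5 * 0.51 * 1.11 * 0.4212 * 14.37^2
v^2 = 206.4969
Fd = 0.5 * 0.51 * 1.11 * 0.4212 * 206.4969 = 24.6187 N

24.6187 N


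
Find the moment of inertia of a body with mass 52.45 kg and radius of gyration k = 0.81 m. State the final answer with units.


I = m * k^2
I = 52.45 * 0.81^2
I = 52.45 * 0.6561 = 34.4124 kg*m^2

34.4124 kg*m^2


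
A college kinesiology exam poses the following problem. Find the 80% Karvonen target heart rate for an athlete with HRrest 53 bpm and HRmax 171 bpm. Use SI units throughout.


Target = HRrest + pct*(HRmax - HRrest)
Heart rate reserve = HRmax - HRrest = 171 - 53 = 118 bpm
Fraction = 80% = 0.8
Target = 53 + 0.8 * 118
Target = 53 + 94.4 = 147.4 bpm

147.4 bpm


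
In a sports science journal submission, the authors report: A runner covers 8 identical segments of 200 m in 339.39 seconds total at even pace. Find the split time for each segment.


Split time = total_time / n_laps = 339.39 / 8
Split time = 42.4237 s per lap

42.4237 s


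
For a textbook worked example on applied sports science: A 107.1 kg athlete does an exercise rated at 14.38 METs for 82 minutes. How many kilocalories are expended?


kcal = MET * mass * time_hr
Convert time: 82 min = 1.3667 hr
kcal = 14.38 * 107.1 * 1.3667
kcal = 2104.8006 kcal

2104.8006 kcal


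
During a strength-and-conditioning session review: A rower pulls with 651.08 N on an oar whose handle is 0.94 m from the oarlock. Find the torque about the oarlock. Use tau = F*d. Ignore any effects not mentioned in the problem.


tau = F * d
tau = 651.08 * 0.94
tau = 612.0152 N*m

612.0152 N*m


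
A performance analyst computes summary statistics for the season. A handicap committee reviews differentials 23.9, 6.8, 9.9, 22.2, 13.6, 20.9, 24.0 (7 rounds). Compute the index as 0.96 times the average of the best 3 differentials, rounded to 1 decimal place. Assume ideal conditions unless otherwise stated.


All differentials: 23.9, 6.8, 9.9, 22.2, 13.6, 20.9, 24.0
Sorted: 6.8, 9.9, 13.6, 20.9, 22.2, 23.9, 24.0
Best 3: 6.8, 9.9, 13.6
Average of best = 30.3 / 3 = 10.1
Raw index = 10.1 * 0.96 = 9.696
Handicap index = round(9.696, 1) = 9.7

9.7


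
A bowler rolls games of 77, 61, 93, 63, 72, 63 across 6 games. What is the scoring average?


Average = sum / n
Sum = 429
Average = 429 / 6 = 71.5

71.5


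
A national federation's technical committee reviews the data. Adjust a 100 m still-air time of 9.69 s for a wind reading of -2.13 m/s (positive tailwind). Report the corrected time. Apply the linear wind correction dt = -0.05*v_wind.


dt = -0.05 * v_wind = -0.05 * -2.13 = 0.1065 s
t_corrected = t_still + dt = 9.69 + (0.1065)
t_corrected = 9.7965 s

9.7965 s
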